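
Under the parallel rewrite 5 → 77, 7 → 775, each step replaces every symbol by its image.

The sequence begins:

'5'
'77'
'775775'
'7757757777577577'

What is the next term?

77577577775775777757757757757777577577775775

Applying the rule to each of the 16 symbols of 7757757777577577 gives the pieces 775 775 77 775 775 77 775 775 775 775 77 775 775 77 775 775, which concatenate to the answer.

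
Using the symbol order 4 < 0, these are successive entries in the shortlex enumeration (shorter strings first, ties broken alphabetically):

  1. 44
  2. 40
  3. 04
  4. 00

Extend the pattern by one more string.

After 00 the length-2 strings are exhausted; the first length-3 string is 3 copies of 4.

444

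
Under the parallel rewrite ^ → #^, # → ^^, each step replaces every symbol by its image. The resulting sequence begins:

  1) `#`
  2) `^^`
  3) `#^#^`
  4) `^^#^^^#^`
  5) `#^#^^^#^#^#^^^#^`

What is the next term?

Rewriting the 16 symbols of #^#^^^#^#^#^^^#^ one by one yields ^^ #^ ^^ #^ #^ #^ ^^ #^ ^^ #^ ^^ #^ #^ #^ ^^ #^; concatenated:

^^#^^^#^#^#^^^#^^^#^^^#^#^#^^^#^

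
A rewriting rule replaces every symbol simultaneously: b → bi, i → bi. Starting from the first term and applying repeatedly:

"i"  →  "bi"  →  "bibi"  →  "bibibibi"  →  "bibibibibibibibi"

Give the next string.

Applying the rule to each of the 16 symbols of bibibibibibibibi gives the pieces bi bi bi bi bi bi bi bi bi bi bi bi bi bi bi bi, which concatenate to the answer.

bibibibibibibibibibibibibibibibi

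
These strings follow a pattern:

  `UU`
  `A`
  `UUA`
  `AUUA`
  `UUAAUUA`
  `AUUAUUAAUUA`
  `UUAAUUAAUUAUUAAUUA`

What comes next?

This is a Fibonacci-style word recurrence s(k) = s(k−2)·s(k−1): e.g. UU·A = UUA.
Continuing: AUUAUUAAUUA · UUAAUUAAUUAUUAAUUA gives term 8.

AUUAUUAAUUAUUAAUUAAUUAUUAAUUA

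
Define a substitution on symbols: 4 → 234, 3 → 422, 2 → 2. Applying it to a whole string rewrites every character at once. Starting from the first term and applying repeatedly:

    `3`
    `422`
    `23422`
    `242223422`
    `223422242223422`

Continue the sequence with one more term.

Rewriting the 15 symbols of 223422242223422 one by one yields 2 2 422 234 2 2 2 234 2 2 2 422 234 2 2; concatenated:

2242223422223422242223422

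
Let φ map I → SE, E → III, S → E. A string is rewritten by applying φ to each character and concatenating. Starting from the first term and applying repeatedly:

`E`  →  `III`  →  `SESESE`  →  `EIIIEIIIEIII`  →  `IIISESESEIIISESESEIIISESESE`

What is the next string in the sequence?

SESESEEIIIEIIIEIIISESESEEIIIEIIIEIIISESESEEIIIEIIIEIII

Applying the rule to each of the 27 symbols of IIISESESEIIISESESEIIISESESE gives the pieces SE SE SE E III E III E III SE SE SE E III E III E III SE SE SE E III E III E III, which concatenate to the answer.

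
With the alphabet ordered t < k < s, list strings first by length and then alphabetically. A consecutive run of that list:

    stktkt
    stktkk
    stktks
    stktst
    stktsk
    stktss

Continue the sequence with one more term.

stkktt

Treat stktss as a base-3 numeral over the given alphabet and add one, carrying through any trailing s's.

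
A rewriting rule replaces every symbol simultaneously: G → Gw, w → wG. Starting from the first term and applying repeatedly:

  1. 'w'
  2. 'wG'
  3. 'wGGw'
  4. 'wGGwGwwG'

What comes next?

Rewriting each symbol of wGGwGwwG: w→wG, G→Gw, G→Gw, w→wG, G→Gw, w→wG, w→wG, G→Gw, which concatenates to wG Gw Gw wG Gw wG wG Gw.

wGGwGwwGGwwGwGGw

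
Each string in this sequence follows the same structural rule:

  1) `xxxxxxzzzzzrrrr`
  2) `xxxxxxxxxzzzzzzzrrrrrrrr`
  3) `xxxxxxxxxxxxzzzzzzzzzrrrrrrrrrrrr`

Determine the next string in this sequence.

xxxxxxxxxxxxxxxzzzzzzzzzzzrrrrrrrrrrrrrrrr

Term n consists of 3n+3 x's, followed by 2n+3 z's, followed by 4n r's (n = 1, 2, …).
For the next term, n = 4, so the run lengths are 15, 11, 16.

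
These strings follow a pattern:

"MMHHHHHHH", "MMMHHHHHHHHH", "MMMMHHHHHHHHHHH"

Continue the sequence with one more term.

MMMMMHHHHHHHHHHHHH

Each string has the form M^{n-1} H^{2n+1}, where the shown terms are n = 3, 4, 5.
For the next term, n = 6, so the run lengths are 5, 13.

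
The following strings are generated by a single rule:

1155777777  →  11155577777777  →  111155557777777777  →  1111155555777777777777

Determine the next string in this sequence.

Reading off run lengths: 1 runs 2, 3, 4, 5; 5 runs 2, 3, 4, 5; 7 runs 6, 8, 10, 12 — each is linear in n, where the shown terms are n = 3, 4, 5, 6.
For the next term, n = 7, so the run lengths are 6, 6, 14.

11111155555577777777777777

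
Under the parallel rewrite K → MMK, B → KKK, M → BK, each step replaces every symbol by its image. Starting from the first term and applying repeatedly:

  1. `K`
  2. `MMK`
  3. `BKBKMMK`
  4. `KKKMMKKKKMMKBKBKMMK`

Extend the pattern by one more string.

Rewriting the 19 symbols of KKKMMKKKKMMKBKBKMMK one by one yields MMK MMK MMK BK BK MMK MMK MMK MMK BK BK MMK KKK MMK KKK MMK BK BK MMK; concatenated:

MMKMMKMMKBKBKMMKMMKMMKMMKBKBKMMKKKKMMKKKKMMKBKBKMMK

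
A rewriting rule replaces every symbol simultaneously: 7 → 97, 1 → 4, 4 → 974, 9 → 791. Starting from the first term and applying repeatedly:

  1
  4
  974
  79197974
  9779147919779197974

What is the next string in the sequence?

φ(9779147919779197974) expands symbol-by-symbol to 791 97 97 791 4 974 97 791 4 791 97 97 791 4 791 97 791 97 974; joining the 19 pieces gives the next term.

79197977914974977914791979779147919779197974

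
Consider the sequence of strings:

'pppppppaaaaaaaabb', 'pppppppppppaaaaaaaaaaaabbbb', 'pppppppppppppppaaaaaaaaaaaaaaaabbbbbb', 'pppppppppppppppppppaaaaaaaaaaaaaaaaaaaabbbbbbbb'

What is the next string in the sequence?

pppppppppppppppppppppppaaaaaaaaaaaaaaaaaaaaaaaabbbbbbbbbb

Reading off run lengths: p runs 7, 11, 15, 19; a runs 8, 12, 16, 20; b runs 2, 4, 6, 8 — each is linear in n, where the shown terms are n = 2, 3, 4, 5.
At n = 6 the blocks have lengths 23, 24, 10.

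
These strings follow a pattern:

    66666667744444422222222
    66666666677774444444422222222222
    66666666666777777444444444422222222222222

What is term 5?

66666666666666677777777774444444444444422222222222222222222

Each string has the form 6^{2n+3} 7^{2n-2} 4^{2n+2} 2^{3n+2}, where the shown terms are n = 2, 3, 4.
At n = 6 the blocks have lengths 15, 10, 14, 20.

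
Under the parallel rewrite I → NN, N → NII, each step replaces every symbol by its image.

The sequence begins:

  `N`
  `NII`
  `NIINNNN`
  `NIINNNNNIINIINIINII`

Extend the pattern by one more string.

Applying the rule to each of the 19 symbols of NIINNNNNIINIINIINII gives the pieces NII NN NN NII NII NII NII NII NN NN NII NN NN NII NN NN NII NN NN, which concatenate to the answer.

NIINNNNNIINIINIINIINIINNNNNIINNNNNIINNNNNIINNNN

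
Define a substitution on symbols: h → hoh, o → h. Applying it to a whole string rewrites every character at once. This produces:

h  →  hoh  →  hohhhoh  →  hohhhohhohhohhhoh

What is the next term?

Rewriting the 17 symbols of hohhhohhohhohhhoh one by one yields hoh h hoh hoh hoh h hoh hoh h hoh hoh h hoh hoh hoh h hoh; concatenated:

hohhhohhohhohhhohhohhhohhohhhohhohhohhhoh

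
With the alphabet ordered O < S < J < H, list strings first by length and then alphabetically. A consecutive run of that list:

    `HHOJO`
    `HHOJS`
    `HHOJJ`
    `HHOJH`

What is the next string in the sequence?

HHOHO

Treat HHOJH as a base-4 numeral over the given alphabet and add one, carrying through any trailing H's.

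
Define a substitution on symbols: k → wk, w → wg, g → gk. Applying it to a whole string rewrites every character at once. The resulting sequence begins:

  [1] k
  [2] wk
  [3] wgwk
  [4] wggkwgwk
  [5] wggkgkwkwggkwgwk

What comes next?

Applying the rule to each of the 16 symbols of wggkgkwkwggkwgwk gives the pieces wg gk gk wk gk wk wg wk wg gk gk wk wg gk wg wk, which concatenate to the answer.

wggkgkwkgkwkwgwkwggkgkwkwggkwgwk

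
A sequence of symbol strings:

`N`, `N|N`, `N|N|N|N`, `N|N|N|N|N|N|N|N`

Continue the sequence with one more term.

Each string is two copies of the previous one joined by '|'.
One more doubling of N|N|N|N|N|N|N|N gives the answer.

N|N|N|N|N|N|N|N|N|N|N|N|N|N|N|N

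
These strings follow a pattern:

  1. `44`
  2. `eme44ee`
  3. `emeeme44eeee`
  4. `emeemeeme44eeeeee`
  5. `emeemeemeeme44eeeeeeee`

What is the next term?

Each term wraps the previous one in eme on the left and ee on the right.
So the next term is eme·emeemeemeeme44eeeeeeee·ee.

emeemeemeemeeme44eeeeeeeeee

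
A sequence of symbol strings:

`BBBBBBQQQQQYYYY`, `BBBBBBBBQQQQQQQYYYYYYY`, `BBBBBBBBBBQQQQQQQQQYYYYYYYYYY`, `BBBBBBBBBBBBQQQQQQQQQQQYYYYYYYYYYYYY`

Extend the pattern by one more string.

The n-th term is 2n+2 B's then 2n+1 Q's then 3n-2 Y's, where the shown terms are n = 2, 3, 4, 5.
At n = 6 the blocks have lengths 14, 13, 16.

BBBBBBBBBBBBBBQQQQQQQQQQQQQYYYYYYYYYYYYYYYY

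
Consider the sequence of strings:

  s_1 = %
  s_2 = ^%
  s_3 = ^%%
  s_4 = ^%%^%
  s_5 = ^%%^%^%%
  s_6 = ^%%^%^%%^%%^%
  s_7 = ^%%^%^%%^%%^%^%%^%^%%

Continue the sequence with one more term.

This is a Fibonacci-style word recurrence s(k) = s(k−1)·s(k−2): e.g. ^%·% = ^%%.
Continuing: ^%%^%^%%^%%^%^%%^%^%% · ^%%^%^%%^%%^% gives term 8.

^%%^%^%%^%%^%^%%^%^%%^%%^%^%%^%%^%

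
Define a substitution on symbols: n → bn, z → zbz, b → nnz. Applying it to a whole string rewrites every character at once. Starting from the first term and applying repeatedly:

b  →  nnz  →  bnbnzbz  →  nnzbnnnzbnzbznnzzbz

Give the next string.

Replace each of the 19 characters of nnzbnnnzbnzbznnzzbz in place — bn bn zbz nnz bn bn bn zbz nnz bn zbz nnz zbz bn bn zbz zbz nnz zbz — and concatenate.

bnbnzbznnzbnbnbnzbznnzbnzbznnzzbzbnbnzbzzbznnzzbz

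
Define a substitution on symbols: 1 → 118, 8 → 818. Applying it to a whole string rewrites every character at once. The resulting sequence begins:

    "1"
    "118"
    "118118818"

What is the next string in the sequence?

118118818118118818818118818

Apply φ to 118118818 symbol by symbol: 1→118, 1→118, 8→818, 1→118, 1→118, 8→818, 8→818, 1→118, 8→818; joined: 118 118 818 118 118 818 818 118 818.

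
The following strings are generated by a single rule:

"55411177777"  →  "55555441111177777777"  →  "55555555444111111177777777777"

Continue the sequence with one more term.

55555555555444411111111177777777777777

Reading off run lengths: 5 runs 2, 5, 8; 4 runs 1, 2, 3; 1 runs 3, 5, 7; 7 runs 5, 8, 11 — each is linear in n (n = 1, 2, …).
For the next term, n = 4, so the run lengths are 11, 4, 9, 14.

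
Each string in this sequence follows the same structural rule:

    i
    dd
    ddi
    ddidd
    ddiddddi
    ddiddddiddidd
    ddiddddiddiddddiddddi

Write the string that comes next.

From term 3 onward, concatenate the last term with the second-to-last: dd·i = ddi, ddi·dd = ddidd, …
Continuing: ddiddddiddiddddiddddi · ddiddddiddidd gives term 8.

ddiddddiddiddddiddddiddiddddiddidd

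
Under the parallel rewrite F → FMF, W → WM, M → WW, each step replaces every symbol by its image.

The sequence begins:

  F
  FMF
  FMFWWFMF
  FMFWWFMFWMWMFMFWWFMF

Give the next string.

Rewriting the 20 symbols of FMFWWFMFWMWMFMFWWFMF one by one yields FMF WW FMF WM WM FMF WW FMF WM WW WM WW FMF WW FMF WM WM FMF WW FMF; concatenated:

FMFWWFMFWMWMFMFWWFMFWMWWWMWWFMFWWFMFWMWMFMFWWFMF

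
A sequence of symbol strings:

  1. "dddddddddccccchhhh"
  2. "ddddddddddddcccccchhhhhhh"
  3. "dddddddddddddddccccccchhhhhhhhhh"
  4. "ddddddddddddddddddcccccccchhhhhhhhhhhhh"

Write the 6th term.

Term n consists of 3n+3 d's, followed by n+3 c's, followed by 3n-2 h's, where the shown terms are n = 2, 3, 4, 5.
For term 6, n = 7, so the run lengths are 24, 10, 19.

ddddddddddddddddddddddddcccccccccchhhhhhhhhhhhhhhhhhh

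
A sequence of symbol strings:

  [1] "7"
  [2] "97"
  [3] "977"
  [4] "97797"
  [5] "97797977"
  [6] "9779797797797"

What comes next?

977979779779797797977

From term 3 onward, concatenate the last term with the second-to-last: 97·7 = 977, 977·97 = 97797, …
The next term joins 9779797797797 and 97797977.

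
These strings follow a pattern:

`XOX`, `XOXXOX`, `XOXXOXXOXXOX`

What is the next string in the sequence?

Each string is two copies of the previous one concatenated.
So the next term is two copies of XOXXOXXOXXOX.

XOXXOXXOXXOXXOXXOXXOXXOX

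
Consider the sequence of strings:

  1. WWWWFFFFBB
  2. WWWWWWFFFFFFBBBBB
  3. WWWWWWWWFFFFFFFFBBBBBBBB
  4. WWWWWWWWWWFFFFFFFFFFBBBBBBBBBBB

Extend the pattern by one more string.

WWWWWWWWWWWWFFFFFFFFFFFFBBBBBBBBBBBBBB

Reading off run lengths: W runs 4, 6, 8, 10; F runs 4, 6, 8, 10; B runs 2, 5, 8, 11 — each is linear in n (n = 1, 2, …).
Setting n = 5 gives 12, 12, 14 characters in each block.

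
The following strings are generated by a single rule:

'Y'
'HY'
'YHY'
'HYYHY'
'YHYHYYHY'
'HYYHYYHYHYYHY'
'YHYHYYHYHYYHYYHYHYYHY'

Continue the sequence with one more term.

Each term (from the third on) is the two preceding terms concatenated in order: term 3 = Y·HY = YHY.
Continuing: HYYHYYHYHYYHY · YHYHYYHYHYYHYYHYHYYHY gives term 8.

HYYHYYHYHYYHYYHYHYYHYHYYHYYHYHYYHY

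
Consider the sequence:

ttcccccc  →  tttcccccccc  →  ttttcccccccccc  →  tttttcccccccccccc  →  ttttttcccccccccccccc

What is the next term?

The n-th term is n-1 t's then 2n c's, where the shown terms are n = 3, 4, 5, 6, 7.
At n = 8 the blocks have lengths 7, 16.

tttttttcccccccccccccccc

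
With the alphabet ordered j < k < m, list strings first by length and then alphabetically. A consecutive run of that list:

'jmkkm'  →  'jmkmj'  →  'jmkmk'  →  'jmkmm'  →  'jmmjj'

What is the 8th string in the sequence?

jmmkj

Advancing 3 positions from jmmjj through jmmjj → jmmjk → jmmjm reaches term 8.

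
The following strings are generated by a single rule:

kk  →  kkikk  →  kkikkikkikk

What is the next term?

s(k+1) = s(k)·i·s(k) — each term doubles the last with 'i' between the halves.
So the next term is two copies of kkikkikkikk with 'i' between the halves.

kkikkikkikkikkikkikkikk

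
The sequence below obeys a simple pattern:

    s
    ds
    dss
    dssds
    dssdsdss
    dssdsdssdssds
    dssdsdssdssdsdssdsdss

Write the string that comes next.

This is a Fibonacci-style word recurrence s(k) = s(k−1)·s(k−2): e.g. ds·s = dss.
So term 8 is dssdsdssdssdsdssdsdss·dssdsdssdssds.

dssdsdssdssdsdssdsdssdssdsdssdssds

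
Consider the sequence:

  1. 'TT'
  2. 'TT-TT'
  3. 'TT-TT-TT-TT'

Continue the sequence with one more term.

Every step duplicates the string with '-' between the halves.
So the next term is two copies of TT-TT-TT-TT with '-' between the halves.

TT-TT-TT-TT-TT-TT-TT-TT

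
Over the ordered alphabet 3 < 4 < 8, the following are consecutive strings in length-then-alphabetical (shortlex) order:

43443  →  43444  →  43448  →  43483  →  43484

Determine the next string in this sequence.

43488

The successor of 43484 increments the rightmost position that isn't already 8 and resets every position after it to 3.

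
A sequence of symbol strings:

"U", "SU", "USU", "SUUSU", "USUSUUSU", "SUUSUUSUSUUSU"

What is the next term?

USUSUUSUSUUSUUSUSUUSU

From term 3 onward, concatenate the second-to-last term with the last: U·SU = USU, SU·USU = SUUSU, …
The next term joins USUSUUSU and SUUSUUSUSUUSU.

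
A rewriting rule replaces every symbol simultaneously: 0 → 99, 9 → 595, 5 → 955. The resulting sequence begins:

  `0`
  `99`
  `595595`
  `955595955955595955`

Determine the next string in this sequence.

595955955955595955595955955595955955955595955595955955

Replace each of the 18 characters of 955595955955595955 in place — 595 955 955 955 595 955 595 955 955 595 955 955 955 595 955 595 955 955 — and concatenate.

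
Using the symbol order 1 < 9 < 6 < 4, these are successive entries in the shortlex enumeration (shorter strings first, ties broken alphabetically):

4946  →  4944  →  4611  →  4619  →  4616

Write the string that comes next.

4614

The successor of 4616 increments the rightmost position that isn't already 4 and resets every position after it to 1.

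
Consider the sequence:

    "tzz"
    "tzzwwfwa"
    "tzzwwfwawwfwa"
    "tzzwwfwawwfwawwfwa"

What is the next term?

Every step adds wwfwa to the end: s(k+1) = s(k)·wwfwa.
Applying this once more to tzzwwfwawwfwawwfwa:

tzzwwfwawwfwawwfwawwfwa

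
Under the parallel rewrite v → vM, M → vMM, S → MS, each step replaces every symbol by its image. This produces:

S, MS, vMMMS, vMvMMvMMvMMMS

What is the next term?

Rewriting the 13 symbols of vMvMMvMMvMMMS one by one yields vM vMM vM vMM vMM vM vMM vMM vM vMM vMM vMM MS; concatenated:

vMvMMvMvMMvMMvMvMMvMMvMvMMvMMvMMMS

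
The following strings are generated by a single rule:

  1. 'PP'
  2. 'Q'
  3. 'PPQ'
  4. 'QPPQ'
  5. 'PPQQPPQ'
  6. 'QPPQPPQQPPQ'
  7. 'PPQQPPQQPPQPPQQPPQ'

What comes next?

From term 3 onward, concatenate the second-to-last term with the last: PP·Q = PPQ, Q·PPQ = QPPQ, …
So term 8 is QPPQPPQQPPQ·PPQQPPQQPPQPPQQPPQ.

QPPQPPQQPPQPPQQPPQQPPQPPQQPPQ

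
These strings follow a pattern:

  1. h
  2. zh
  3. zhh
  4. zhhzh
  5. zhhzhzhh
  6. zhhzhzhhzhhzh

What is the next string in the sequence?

Each term (from the third on) is the previous term followed by the one before it: term 3 = zh·h = zhh.
So term 7 is zhhzhzhhzhhzh·zhhzhzhh.

zhhzhzhhzhhzhzhhzhzhh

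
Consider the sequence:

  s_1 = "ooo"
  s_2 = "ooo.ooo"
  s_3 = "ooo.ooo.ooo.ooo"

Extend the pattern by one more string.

s(k+1) = s(k)·.·s(k) — each term doubles the last with '.' between the halves.
One more doubling of ooo.ooo.ooo.ooo gives the answer.

ooo.ooo.ooo.ooo.ooo.ooo.ooo.ooo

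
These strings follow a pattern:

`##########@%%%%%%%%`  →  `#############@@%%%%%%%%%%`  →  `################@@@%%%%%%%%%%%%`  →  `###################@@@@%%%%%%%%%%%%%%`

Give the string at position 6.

Each string has the form #^{3n+1} @^{n-2} %^{2n+2}, where the shown terms are n = 3, 4, 5, 6.
At n = 8 the blocks have lengths 25, 6, 18.

#########################@@@@@@%%%%%%%%%%%%%%%%%%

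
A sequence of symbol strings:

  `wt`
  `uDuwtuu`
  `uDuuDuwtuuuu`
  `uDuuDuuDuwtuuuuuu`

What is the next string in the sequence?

Each term wraps the previous one in uDu on the left and uu on the right.
One more step from uDuuDuuDuwtuuuuuu gives the answer.

uDuuDuuDuuDuwtuuuuuuuu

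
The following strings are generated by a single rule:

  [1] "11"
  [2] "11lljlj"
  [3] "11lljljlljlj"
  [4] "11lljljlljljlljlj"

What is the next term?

11lljljlljljlljljlljlj

Every step adds lljlj to the end: s(k+1) = s(k)·lljlj.
So the next term is 11lljljlljljlljlj·lljlj.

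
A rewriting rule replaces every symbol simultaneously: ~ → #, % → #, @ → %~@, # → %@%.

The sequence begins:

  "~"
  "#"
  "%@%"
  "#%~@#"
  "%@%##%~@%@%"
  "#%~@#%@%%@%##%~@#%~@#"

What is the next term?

%@%##%~@%@%#%~@##%~@#%@%%@%##%~@%@%##%~@%@%

Replace each of the 21 characters of #%~@#%@%%@%##%~@#%~@# in place — %@% # # %~@ %@% # %~@ # # %~@ # %@% %@% # # %~@ %@% # # %~@ %@% — and concatenate.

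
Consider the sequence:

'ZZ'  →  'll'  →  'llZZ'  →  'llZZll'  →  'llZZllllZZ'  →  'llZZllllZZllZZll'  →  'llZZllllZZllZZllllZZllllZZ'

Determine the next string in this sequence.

llZZllllZZllZZllllZZllllZZllZZllllZZllZZll

This is a Fibonacci-style word recurrence s(k) = s(k−1)·s(k−2): e.g. ll·ZZ = llZZ.
The next term joins llZZllllZZllZZllllZZllllZZ and llZZllllZZllZZll.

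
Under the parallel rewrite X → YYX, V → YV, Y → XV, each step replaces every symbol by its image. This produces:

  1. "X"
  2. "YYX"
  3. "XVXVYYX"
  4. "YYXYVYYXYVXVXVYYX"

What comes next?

Replace each of the 17 characters of YYXYVYYXYVXVXVYYX in place — XV XV YYX XV YV XV XV YYX XV YV YYX YV YYX YV XV XV YYX — and concatenate.

XVXVYYXXVYVXVXVYYXXVYVYYXYVYYXYVXVXVYYX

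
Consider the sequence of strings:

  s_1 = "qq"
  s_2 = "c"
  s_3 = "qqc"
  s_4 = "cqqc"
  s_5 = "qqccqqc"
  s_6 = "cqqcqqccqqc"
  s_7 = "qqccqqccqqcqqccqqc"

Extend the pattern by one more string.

cqqcqqccqqcqqccqqccqqcqqccqqc

From term 3 onward, concatenate the second-to-last term with the last: qq·c = qqc, c·qqc = cqqc, …
The next term joins cqqcqqccqqc and qqccqqccqqcqqccqqc.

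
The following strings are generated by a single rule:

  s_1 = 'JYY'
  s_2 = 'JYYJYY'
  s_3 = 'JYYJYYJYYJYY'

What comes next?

Every step duplicates the string.
One more doubling of JYYJYYJYYJYY gives the answer.

JYYJYYJYYJYYJYYJYYJYYJYY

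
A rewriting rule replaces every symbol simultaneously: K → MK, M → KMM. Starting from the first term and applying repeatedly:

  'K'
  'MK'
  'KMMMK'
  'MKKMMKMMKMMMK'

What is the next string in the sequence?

Rewriting the 13 symbols of MKKMMKMMKMMMK one by one yields KMM MK MK KMM KMM MK KMM KMM MK KMM KMM KMM MK; concatenated:

KMMMKMKKMMKMMMKKMMKMMMKKMMKMMKMMMK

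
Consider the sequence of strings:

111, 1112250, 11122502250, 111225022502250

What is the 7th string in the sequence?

111225022502250225022502250

Every step adds 2250 to the end: s(k+1) = s(k)·2250.
From 111225022502250, 3 further steps: 111225022502250 → 1112250225022502250 → 11122502250225022502250 → (answer).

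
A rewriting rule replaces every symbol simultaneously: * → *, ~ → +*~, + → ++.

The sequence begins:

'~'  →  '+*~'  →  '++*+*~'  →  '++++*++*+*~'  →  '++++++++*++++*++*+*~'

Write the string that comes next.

Rewriting the 20 symbols of ++++++++*++++*++*+*~ one by one yields ++ ++ ++ ++ ++ ++ ++ ++ * ++ ++ ++ ++ * ++ ++ * ++ * +*~; concatenated:

++++++++++++++++*++++++++*++++*++*+*~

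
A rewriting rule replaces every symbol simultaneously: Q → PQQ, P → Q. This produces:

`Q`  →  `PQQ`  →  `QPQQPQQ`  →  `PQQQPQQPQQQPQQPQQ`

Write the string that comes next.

Applying the rule to each of the 17 symbols of PQQQPQQPQQQPQQPQQ gives the pieces Q PQQ PQQ PQQ Q PQQ PQQ Q PQQ PQQ PQQ Q PQQ PQQ Q PQQ PQQ, which concatenate to the answer.

QPQQPQQPQQQPQQPQQQPQQPQQPQQQPQQPQQQPQQPQQ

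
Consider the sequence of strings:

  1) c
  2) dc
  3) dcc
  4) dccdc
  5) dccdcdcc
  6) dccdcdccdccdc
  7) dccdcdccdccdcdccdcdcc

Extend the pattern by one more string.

From term 3 onward, concatenate the last term with the second-to-last: dc·c = dcc, dcc·dc = dccdc, …
The next term joins dccdcdccdccdcdccdcdcc and dccdcdccdccdc.

dccdcdccdccdcdccdcdccdccdcdccdccdc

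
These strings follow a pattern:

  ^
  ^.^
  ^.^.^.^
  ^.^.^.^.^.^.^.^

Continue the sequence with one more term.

^.^.^.^.^.^.^.^.^.^.^.^.^.^.^.^

Every step duplicates the string with '.' between the halves.
So the next term is two copies of ^.^.^.^.^.^.^.^ with '.' between the halves.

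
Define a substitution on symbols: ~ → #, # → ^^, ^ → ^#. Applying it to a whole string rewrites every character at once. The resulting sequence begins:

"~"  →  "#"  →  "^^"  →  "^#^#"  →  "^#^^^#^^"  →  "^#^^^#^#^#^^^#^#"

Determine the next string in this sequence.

φ(^#^^^#^#^#^^^#^#) expands symbol-by-symbol to ^# ^^ ^# ^# ^# ^^ ^# ^^ ^# ^^ ^# ^# ^# ^^ ^# ^^; joining the 16 pieces gives the next term.

^#^^^#^#^#^^^#^^^#^^^#^#^#^^^#^^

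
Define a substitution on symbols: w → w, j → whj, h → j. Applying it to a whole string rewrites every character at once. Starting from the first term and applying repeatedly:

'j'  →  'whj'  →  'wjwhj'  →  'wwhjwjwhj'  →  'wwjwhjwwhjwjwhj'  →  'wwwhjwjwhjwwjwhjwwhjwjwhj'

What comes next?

wwwjwhjwwhjwjwhjwwwhjwjwhjwwjwhjwwhjwjwhj

Replace each of the 25 characters of wwwhjwjwhjwwjwhjwwhjwjwhj in place — w w w j whj w whj w j whj w w whj w j whj w w j whj w whj w j whj — and concatenate.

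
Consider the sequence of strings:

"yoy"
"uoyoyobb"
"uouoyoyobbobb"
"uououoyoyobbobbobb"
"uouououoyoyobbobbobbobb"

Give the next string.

s(k+1) = uo·s(k)·obb, so each term gains uo as a prefix and obb as a suffix.
One more step from uouououoyoyobbobbobbobb gives the answer.

uououououoyoyobbobbobbobbobb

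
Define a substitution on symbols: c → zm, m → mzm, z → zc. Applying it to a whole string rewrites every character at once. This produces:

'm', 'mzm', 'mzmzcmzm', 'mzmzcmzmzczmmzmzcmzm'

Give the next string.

Rewriting the 20 symbols of mzmzcmzmzczmmzmzcmzm one by one yields mzm zc mzm zc zm mzm zc mzm zc zm zc mzm mzm zc mzm zc zm mzm zc mzm; concatenated:

mzmzcmzmzczmmzmzcmzmzczmzcmzmmzmzcmzmzczmmzmzcmzm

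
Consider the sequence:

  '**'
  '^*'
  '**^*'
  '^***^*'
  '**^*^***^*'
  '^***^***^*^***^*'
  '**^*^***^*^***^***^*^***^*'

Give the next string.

This is a Fibonacci-style word recurrence s(k) = s(k−2)·s(k−1): e.g. **·^* = **^*.
So term 8 is ^***^***^*^***^*·**^*^***^*^***^***^*^***^*.

^***^***^*^***^***^*^***^*^***^***^*^***^*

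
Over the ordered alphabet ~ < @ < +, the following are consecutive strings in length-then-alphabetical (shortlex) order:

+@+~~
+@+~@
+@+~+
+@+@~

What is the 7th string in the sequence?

Stepping forward 3 times from +@+@~: +@+@~ → +@+@@ → +@+@+, then the target.

+@++~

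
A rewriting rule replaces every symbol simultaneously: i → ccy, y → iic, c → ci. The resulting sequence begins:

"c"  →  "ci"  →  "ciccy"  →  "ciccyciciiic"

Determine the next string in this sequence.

ciccyciciiicciccyciccyccyccyci

Rewriting each symbol of ciccyciciiic: c→ci, i→ccy, c→ci, c→ci, y→iic, c→ci, i→ccy, c→ci, i→ccy, i→ccy, i→ccy, c→ci, which concatenates to ci ccy ci ci iic ci ccy ci ccy ccy ccy ci.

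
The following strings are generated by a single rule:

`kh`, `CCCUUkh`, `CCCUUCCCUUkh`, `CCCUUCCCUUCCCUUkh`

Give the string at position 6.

Every step adds CCCUU at the front: s(k+1) = CCCUU·s(k).
From CCCUUCCCUUCCCUUkh, 2 further steps: CCCUUCCCUUCCCUUkh → CCCUUCCCUUCCCUUCCCUUkh → (answer).

CCCUUCCCUUCCCUUCCCUUCCCUUkh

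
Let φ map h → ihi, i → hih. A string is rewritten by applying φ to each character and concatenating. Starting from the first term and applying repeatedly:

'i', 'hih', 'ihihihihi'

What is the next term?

hihihihihihihihihihihihihih

Expanding ihihihihi: i→hih, h→ihi, i→hih, h→ihi, i→hih, h→ihi, i→hih, h→ihi, i→hih. Concatenated: hih ihi hih ihi hih ihi hih ihi hih.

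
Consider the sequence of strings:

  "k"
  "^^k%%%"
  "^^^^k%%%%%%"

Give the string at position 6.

Every step adds ^^ to the front and %%% to the end of the previous string.
From ^^^^k%%%%%%, 3 further steps: ^^^^k%%%%%% → ^^^^^^k%%%%%%%%% → ^^^^^^^^k%%%%%%%%%%%% → (answer).

^^^^^^^^^^k%%%%%%%%%%%%%%%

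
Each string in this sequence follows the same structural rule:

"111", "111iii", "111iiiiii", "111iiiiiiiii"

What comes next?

111iiiiiiiiiiii

Each term is the previous one with iii appended.
So the next term is 111iiiiiiiii·iii.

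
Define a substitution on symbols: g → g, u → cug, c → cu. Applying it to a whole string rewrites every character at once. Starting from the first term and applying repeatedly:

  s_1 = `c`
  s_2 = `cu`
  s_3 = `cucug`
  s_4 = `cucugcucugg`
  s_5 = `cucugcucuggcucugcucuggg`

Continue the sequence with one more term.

cucugcucuggcucugcucugggcucugcucuggcucugcucugggg

φ(cucugcucuggcucugcucuggg) expands symbol-by-symbol to cu cug cu cug g cu cug cu cug g g cu cug cu cug g cu cug cu cug g g g; joining the 23 pieces gives the next term.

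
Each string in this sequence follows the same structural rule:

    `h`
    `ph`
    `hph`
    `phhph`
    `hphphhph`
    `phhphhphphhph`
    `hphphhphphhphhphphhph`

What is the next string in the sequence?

This is a Fibonacci-style word recurrence s(k) = s(k−2)·s(k−1): e.g. h·ph = hph.
Continuing: phhphhphphhph · hphphhphphhphhphphhph gives term 8.

phhphhphphhphhphphhphphhphhphphhph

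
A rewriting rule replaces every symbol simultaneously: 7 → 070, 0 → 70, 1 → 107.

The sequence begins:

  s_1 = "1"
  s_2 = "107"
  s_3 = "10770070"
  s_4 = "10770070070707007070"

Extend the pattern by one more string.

Replace each of the 20 characters of 10770070070707007070 in place — 107 70 070 070 70 70 070 70 70 070 70 070 70 070 70 70 070 70 070 70 — and concatenate.

1077007007070700707070070700707007070700707007070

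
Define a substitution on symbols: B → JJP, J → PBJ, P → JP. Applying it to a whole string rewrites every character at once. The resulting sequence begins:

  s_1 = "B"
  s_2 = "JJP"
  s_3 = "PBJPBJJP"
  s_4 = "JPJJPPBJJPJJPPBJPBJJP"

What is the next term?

PBJJPPBJPBJJPJPJJPPBJPBJJPPBJPBJJPJPJJPPBJJPJJPPBJPBJJP

φ(JPJJPPBJJPJJPPBJPBJJP) expands symbol-by-symbol to PBJ JP PBJ PBJ JP JP JJP PBJ PBJ JP PBJ PBJ JP JP JJP PBJ JP JJP PBJ PBJ JP; joining the 21 pieces gives the next term.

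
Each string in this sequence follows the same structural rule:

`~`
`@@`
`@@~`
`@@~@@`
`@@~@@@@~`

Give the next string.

This is a Fibonacci-style word recurrence s(k) = s(k−1)·s(k−2): e.g. @@·~ = @@~.
So term 6 is @@~@@@@~·@@~@@.

@@~@@@@~@@~@@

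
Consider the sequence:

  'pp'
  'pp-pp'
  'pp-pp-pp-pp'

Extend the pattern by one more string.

Each string is two copies of the previous one joined by '-'.
Doubling pp-pp-pp-pp with '-' between the halves:

pp-pp-pp-pp-pp-pp-pp-pp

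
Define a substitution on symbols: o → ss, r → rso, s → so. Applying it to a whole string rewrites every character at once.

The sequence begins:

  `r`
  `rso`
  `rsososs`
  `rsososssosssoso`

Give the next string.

Rewriting the 15 symbols of rsososssosssoso one by one yields rso so ss so ss so so so ss so so so ss so ss; concatenated:

rsososssosssosososssosososssoss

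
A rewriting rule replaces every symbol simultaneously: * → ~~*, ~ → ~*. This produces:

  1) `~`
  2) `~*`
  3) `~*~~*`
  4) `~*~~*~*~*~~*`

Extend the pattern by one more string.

Apply φ to ~*~~*~*~*~~* symbol by symbol: ~→~*, *→~~*, ~→~*, ~→~*, *→~~*, ~→~*, *→~~*, ~→~*, *→~~*, ~→~*, ~→~*, *→~~*; joined: ~* ~~* ~* ~* ~~* ~* ~~* ~* ~~* ~* ~* ~~*.

~*~~*~*~*~~*~*~~*~*~~*~*~*~~*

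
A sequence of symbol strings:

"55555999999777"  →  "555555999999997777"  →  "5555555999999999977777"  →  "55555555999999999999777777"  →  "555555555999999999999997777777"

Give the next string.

5555555555999999999999999977777777

The n-th term is n+2 5's then 2n 9's then n 7's, where the shown terms are n = 3, 4, 5, 6, 7.
For the next term, n = 8, so the run lengths are 10, 16, 8.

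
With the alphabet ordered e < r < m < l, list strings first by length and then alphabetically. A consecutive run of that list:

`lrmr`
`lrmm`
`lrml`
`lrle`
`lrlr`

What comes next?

Treat lrlr as a base-4 numeral over the given alphabet and add one, carrying through any trailing l's.

lrlm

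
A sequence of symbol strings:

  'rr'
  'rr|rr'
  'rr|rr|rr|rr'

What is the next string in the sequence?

rr|rr|rr|rr|rr|rr|rr|rr

s(k+1) = s(k)·|·s(k) — each term doubles the last with '|' between the halves.
So the next term is two copies of rr|rr|rr|rr with '|' between the halves.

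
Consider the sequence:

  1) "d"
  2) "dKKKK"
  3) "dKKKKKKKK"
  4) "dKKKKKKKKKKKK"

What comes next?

Each term is the previous one with KKKK appended.
So the next term is dKKKKKKKKKKKK·KKKK.

dKKKKKKKKKKKKKKKK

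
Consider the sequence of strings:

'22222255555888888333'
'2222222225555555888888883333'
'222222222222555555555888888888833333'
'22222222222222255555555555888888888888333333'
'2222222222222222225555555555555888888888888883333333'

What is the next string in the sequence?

222222222222222222222555555555555555888888888888888833333333

Each string has the form 2^{3n} 5^{2n+1} 8^{2n+2} 3^{n+1}, where the shown terms are n = 2, 3, 4, 5, 6.
At n = 7 the blocks have lengths 21, 15, 16, 8.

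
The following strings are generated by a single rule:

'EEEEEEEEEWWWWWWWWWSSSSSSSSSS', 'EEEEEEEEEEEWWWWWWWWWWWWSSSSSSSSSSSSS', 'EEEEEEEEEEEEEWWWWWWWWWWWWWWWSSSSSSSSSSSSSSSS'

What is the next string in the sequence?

EEEEEEEEEEEEEEEWWWWWWWWWWWWWWWWWWSSSSSSSSSSSSSSSSSSS

Reading off run lengths: E runs 9, 11, 13; W runs 9, 12, 15; S runs 10, 13, 16 — each is linear in n, where the shown terms are n = 3, 4, 5.
At n = 6 the blocks have lengths 15, 18, 19.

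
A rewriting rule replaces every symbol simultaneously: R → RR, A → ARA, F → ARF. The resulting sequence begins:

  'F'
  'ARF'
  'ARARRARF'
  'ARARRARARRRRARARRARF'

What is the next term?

φ(ARARRARARRRRARARRARF) expands symbol-by-symbol to ARA RR ARA RR RR ARA RR ARA RR RR RR RR ARA RR ARA RR RR ARA RR ARF; joining the 20 pieces gives the next term.

ARARRARARRRRARARRARARRRRRRRRARARRARARRRRARARRARF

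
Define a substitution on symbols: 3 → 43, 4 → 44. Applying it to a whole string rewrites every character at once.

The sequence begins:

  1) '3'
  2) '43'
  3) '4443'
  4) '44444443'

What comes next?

Expanding 44444443: 4→44, 4→44, 4→44, 4→44, 4→44, 4→44, 4→44, 3→43. Concatenated: 44 44 44 44 44 44 44 43.

4444444444444443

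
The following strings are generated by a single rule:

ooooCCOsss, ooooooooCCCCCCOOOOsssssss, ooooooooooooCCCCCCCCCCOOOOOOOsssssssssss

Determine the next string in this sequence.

ooooooooooooooooCCCCCCCCCCCCCCOOOOOOOOOOsssssssssssssss

The n-th term is 4n o's then 4n-2 C's then 3n-2 O's then 4n-1 s's (n = 1, 2, …).
For the next term, n = 4, so the run lengths are 16, 14, 10, 15.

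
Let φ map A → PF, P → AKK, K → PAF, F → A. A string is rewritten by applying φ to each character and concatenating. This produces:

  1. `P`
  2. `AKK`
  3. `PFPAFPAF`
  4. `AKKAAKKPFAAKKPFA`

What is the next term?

Rewriting the 16 symbols of AKKAAKKPFAAKKPFA one by one yields PF PAF PAF PF PF PAF PAF AKK A PF PF PAF PAF AKK A PF; concatenated:

PFPAFPAFPFPFPAFPAFAKKAPFPFPAFPAFAKKAPF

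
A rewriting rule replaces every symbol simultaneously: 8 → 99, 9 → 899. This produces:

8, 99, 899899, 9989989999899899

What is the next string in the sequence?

89989999899899998998998998999989989999899899

Applying the rule to each of the 16 symbols of 9989989999899899 gives the pieces 899 899 99 899 899 99 899 899 899 899 99 899 899 99 899 899, which concatenate to the answer.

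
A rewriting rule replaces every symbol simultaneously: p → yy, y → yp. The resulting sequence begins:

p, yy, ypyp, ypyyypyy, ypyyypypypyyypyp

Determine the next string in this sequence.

Rewriting the 16 symbols of ypyyypypypyyypyp one by one yields yp yy yp yp yp yy yp yy yp yy yp yp yp yy yp yy; concatenated:

ypyyypypypyyypyyypyyypypypyyypyy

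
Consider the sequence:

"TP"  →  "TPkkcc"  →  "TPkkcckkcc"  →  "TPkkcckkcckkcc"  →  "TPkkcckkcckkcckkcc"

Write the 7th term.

The strings grow by a fixed suffix kkcc each time.
From TPkkcckkcckkcckkcc, 2 further steps: TPkkcckkcckkcckkcc → TPkkcckkcckkcckkcckkcc → (answer).

TPkkcckkcckkcckkcckkcckkcc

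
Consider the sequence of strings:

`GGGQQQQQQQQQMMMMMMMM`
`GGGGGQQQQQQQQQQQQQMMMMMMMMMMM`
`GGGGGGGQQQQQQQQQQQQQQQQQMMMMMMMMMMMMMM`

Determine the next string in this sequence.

GGGGGGGGGQQQQQQQQQQQQQQQQQQQQQMMMMMMMMMMMMMMMMM

Term n consists of 2n-1 G's, followed by 4n+1 Q's, followed by 3n+2 M's, where the shown terms are n = 2, 3, 4.
Setting n = 5 gives 9, 21, 17 characters in each block.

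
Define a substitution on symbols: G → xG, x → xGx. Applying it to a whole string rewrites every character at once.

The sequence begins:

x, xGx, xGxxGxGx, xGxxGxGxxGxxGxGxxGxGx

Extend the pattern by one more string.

xGxxGxGxxGxxGxGxxGxGxxGxxGxGxxGxxGxGxxGxGxxGxxGxGxxGxGx

Applying the rule to each of the 21 symbols of xGxxGxGxxGxxGxGxxGxGx gives the pieces xGx xG xGx xGx xG xGx xG xGx xGx xG xGx xGx xG xGx xG xGx xGx xG xGx xG xGx, which concatenate to the answer.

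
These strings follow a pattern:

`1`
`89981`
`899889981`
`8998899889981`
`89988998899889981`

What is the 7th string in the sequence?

8998899889988998899889981

Every step adds 8998 at the front: s(k+1) = 8998·s(k).
From 89988998899889981, 2 further steps: 89988998899889981 → 899889988998899889981 → (answer).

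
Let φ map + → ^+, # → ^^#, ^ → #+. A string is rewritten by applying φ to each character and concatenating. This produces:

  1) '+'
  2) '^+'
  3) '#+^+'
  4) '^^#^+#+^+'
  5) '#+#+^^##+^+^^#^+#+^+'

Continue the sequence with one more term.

^^#^+^^#^+#+#+^^#^^#^+#+^+#+#+^^##+^+^^#^+#+^+

Applying the rule to each of the 20 symbols of #+#+^^##+^+^^#^+#+^+ gives the pieces ^^# ^+ ^^# ^+ #+ #+ ^^# ^^# ^+ #+ ^+ #+ #+ ^^# #+ ^+ ^^# ^+ #+ ^+, which concatenate to the answer.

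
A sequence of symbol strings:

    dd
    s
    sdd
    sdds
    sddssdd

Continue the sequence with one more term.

From term 3 onward, concatenate the last term with the second-to-last: s·dd = sdd, sdd·s = sdds, …
So term 6 is sddssdd·sdds.

sddssddsdds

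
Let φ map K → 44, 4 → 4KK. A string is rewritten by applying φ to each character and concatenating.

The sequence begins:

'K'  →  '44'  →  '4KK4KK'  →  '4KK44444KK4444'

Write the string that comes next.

Rewriting the 14 symbols of 4KK44444KK4444 one by one yields 4KK 44 44 4KK 4KK 4KK 4KK 4KK 44 44 4KK 4KK 4KK 4KK; concatenated:

4KK44444KK4KK4KK4KK4KK44444KK4KK4KK4KK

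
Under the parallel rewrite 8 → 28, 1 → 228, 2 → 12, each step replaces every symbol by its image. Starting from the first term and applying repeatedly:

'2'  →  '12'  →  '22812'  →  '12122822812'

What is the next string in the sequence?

2281222812122812122822812

Apply φ to 12122822812 symbol by symbol: 1→228, 2→12, 1→228, 2→12, 2→12, 8→28, 2→12, 2→12, 8→28, 1→228, 2→12; joined: 228 12 228 12 12 28 12 12 28 228 12.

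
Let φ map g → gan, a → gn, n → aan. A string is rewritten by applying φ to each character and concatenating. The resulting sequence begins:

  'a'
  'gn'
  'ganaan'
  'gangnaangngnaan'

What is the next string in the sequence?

Applying the rule to each of the 15 symbols of gangnaangngnaan gives the pieces gan gn aan gan aan gn gn aan gan aan gan aan gn gn aan, which concatenate to the answer.

gangnaanganaangngnaanganaanganaangngnaan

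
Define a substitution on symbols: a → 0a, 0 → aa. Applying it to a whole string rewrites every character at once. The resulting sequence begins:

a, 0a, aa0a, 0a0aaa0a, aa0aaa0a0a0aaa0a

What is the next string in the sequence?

0a0aaa0a0a0aaa0aaa0aaa0a0a0aaa0a

φ(aa0aaa0a0a0aaa0a) expands symbol-by-symbol to 0a 0a aa 0a 0a 0a aa 0a aa 0a aa 0a 0a 0a aa 0a; joining the 16 pieces gives the next term.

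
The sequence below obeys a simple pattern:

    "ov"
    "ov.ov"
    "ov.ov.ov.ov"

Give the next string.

s(k+1) = s(k)·.·s(k) — each term doubles the last with '.' between the halves.
Doubling ov.ov.ov.ov with '.' between the halves:

ov.ov.ov.ov.ov.ov.ov.ov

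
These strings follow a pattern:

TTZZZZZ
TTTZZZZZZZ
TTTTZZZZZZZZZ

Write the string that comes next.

TTTTTZZZZZZZZZZZ

Each string has the form T^{n} Z^{2n+1}, where the shown terms are n = 2, 3, 4.
At n = 5 the blocks have lengths 5, 11.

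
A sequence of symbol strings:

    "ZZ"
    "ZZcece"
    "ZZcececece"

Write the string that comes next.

Every step adds cece to the end: s(k+1) = s(k)·cece.
One more step from ZZcececece gives the answer.

ZZcececececece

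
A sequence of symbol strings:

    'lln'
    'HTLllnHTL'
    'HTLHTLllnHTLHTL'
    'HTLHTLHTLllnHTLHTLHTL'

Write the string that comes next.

HTLHTLHTLHTLllnHTLHTLHTLHTL

Every step adds HTL to the front and HTL to the end of the previous string.
So the next term is HTL·HTLHTLHTLllnHTLHTLHTL·HTL.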